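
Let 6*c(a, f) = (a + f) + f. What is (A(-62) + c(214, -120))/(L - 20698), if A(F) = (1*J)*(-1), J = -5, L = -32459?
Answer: -2/159471 ≈ -1.2541e-5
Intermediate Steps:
c(a, f) = f/3 + a/6 (c(a, f) = ((a + f) + f)/6 = (a + 2*f)/6 = f/3 + a/6)
A(F) = 5 (A(F) = (1*(-5))*(-1) = -5*(-1) = 5)
(A(-62) + c(214, -120))/(L - 20698) = (5 + ((1/3)*(-120) + (1/6)*214))/(-32459 - 20698) = (5 + (-40 + 107/3))/(-53157) = (5 - 13/3)*(-1/53157) = (2/3)*(-1/53157) = -2/159471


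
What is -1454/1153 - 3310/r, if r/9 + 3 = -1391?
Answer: -7212727/7232769 ≈ -0.99723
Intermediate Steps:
r = -12546 (r = -27 + 9*(-1391) = -27 - 12519 = -12546)
-1454/1153 - 3310/r = -1454/1153 - 3310/(-12546) = -1454*1/1153 - 3310*(-1/12546) = -1454/1153 + 1655/6273 = -7212727/7232769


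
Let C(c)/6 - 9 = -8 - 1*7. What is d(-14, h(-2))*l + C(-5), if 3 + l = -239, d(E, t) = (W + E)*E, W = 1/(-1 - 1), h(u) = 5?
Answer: -49162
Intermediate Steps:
C(c) = -36 (C(c) = 54 + 6*(-8 - 1*7) = 54 + 6*(-8 - 7) = 54 + 6*(-15) = 54 - 90 = -36)
W = -1/2 (W = 1/(-2) = -1/2 ≈ -0.50000)
d(E, t) = E*(-1/2 + E) (d(E, t) = (-1/2 + E)*E = E*(-1/2 + E))
l = -242 (l = -3 - 239 = -242)
d(-14, h(-2))*l + C(-5) = -14*(-1/2 - 14)*(-242) - 36 = -14*(-29/2)*(-242) - 36 = 203*(-242) - 36 = -49126 - 36 = -49162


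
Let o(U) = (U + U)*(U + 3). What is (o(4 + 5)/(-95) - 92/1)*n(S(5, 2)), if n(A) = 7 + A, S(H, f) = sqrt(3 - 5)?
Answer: -62692/95 - 8956*I*sqrt(2)/95 ≈ -659.92 - 133.32*I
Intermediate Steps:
S(H, f) = I*sqrt(2) (S(H, f) = sqrt(-2) = I*sqrt(2))
o(U) = 2*U*(3 + U) (o(U) = (2*U)*(3 + U) = 2*U*(3 + U))
(o(4 + 5)/(-95) - 92/1)*n(S(5, 2)) = ((2*(4 + 5)*(3 + (4 + 5)))/(-95) - 92/1)*(7 + I*sqrt(2)) = ((2*9*(3 + 9))*(-1/95) - 92*1)*(7 + I*sqrt(2)) = ((2*9*12)*(-1/95) - 92)*(7 + I*sqrt(2)) = (216*(-1/95) - 92)*(7 + I*sqrt(2)) = (-216/95 - 92)*(7 + I*sqrt(2)) = -8956*(7 + I*sqrt(2))/95 = -62692/95 - 8956*I*sqrt(2)/95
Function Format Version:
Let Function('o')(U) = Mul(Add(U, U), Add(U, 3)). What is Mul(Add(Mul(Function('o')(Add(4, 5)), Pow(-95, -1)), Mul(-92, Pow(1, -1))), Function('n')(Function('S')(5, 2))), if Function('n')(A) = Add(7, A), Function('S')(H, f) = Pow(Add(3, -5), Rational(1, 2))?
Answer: Add(Rational(-62692, 95), Mul(Rational(-8956, 95), I, Pow(2, Rational(1, 2)))) ≈ Add(-659.92, Mul(-133.32, I))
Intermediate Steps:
Function('S')(H, f) = Mul(I, Pow(2, Rational(1, 2))) (Function('S')(H, f) = Pow(-2, Rational(1, 2)) = Mul(I, Pow(2, Rational(1, 2))))
Function('o')(U) = Mul(2, U, Add(3, U)) (Function('o')(U) = Mul(Mul(2, U), Add(3, U)) = Mul(2, U, Add(3, U)))
Mul(Add(Mul(Function('o')(Add(4, 5)), Pow(-95, -1)), Mul(-92, Pow(1, -1))), Function('n')(Function('S')(5, 2))) = Mul(Add(Mul(Mul(2, Add(4, 5), Add(3, Add(4, 5))), Pow(-95, -1)), Mul(-92, Pow(1, -1))), Add(7, Mul(I, Pow(2, Rational(1, 2))))) = Mul(Add(Mul(Mul(2, 9, Add(3, 9)), Rational(-1, 95)), Mul(-92, 1)), Add(7, Mul(I, Pow(2, Rational(1, 2))))) = Mul(Add(Mul(Mul(2, 9, 12), Rational(-1, 95)), -92), Add(7, Mul(I, Pow(2, Rational(1, 2))))) = Mul(Add(Mul(216, Rational(-1, 95)), -92), Add(7, Mul(I, Pow(2, Rational(1, 2))))) = Mul(Add(Rational(-216, 95), -92), Add(7, Mul(I, Pow(2, Rational(1, 2))))) = Mul(Rational(-8956, 95), Add(7, Mul(I, Pow(2, Rational(1, 2))))) = Add(Rational(-62692, 95), Mul(Rational(-8956, 95), I, Pow(2, Rational(1, 2))))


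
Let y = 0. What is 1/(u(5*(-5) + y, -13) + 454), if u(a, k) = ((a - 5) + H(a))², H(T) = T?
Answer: 1/3479 ≈ 0.00028744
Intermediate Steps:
u(a, k) = (-5 + 2*a)² (u(a, k) = ((a - 5) + a)² = ((-5 + a) + a)² = (-5 + 2*a)²)
1/(u(5*(-5) + y, -13) + 454) = 1/((-5 + 2*(5*(-5) + 0))² + 454) = 1/((-5 + 2*(-25 + 0))² + 454) = 1/((-5 + 2*(-25))² + 454) = 1/((-5 - 50)² + 454) = 1/((-55)² + 454) = 1/(3025 + 454) = 1/3479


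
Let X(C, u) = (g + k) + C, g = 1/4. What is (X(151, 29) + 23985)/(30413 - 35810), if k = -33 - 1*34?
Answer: -96277/21588 ≈ -4.4597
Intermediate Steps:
k = -67 (k = -33 - 34 = -67)
g = ¼ ≈ 0.25000
X(C, u) = -267/4 + C (X(C, u) = (¼ - 67) + C = -267/4 + C)
(X(151, 29) + 23985)/(30413 - 35810) = ((-267/4 + 151) + 23985)/(30413 - 35810) = (337/4 + 23985)/(-5397) = (96277/4)*(-1/5397) = -96277/21588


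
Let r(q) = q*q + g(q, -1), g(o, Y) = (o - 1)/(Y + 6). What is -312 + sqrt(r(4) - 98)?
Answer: -312 + I*sqrt(2035)/5 ≈ -312.0 + 9.0222*I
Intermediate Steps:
g(o, Y) = (-1 + o)/(6 + Y)
r(q) = -1/5 + q**2 + q/5 (r(q) = q*q + (-1 + q)/(6 - 1) = q**2 + (-1 + q)/5 = q**2 + (-1/5 + q/5) = -1/5 + q**2 + q/5)
-312 + sqrt(r(4) - 98) = -312 + sqrt((-1/5 + 4**2 + (1/5)*4) - 98) = -312 + sqrt((-1/5 + 16 + 4/5) - 98) = -312 + sqrt(83/5 - 98) = -312 + sqrt(-407/5) = -312 + I*sqrt(2035)/5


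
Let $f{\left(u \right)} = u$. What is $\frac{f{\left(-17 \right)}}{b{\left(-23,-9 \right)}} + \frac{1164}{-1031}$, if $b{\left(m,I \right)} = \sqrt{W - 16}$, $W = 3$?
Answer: $- \frac{1164}{1031} + \frac{17 i \sqrt{13}}{13} \approx -1.129 + 4.715 i$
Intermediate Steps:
$b{\left(m,I \right)} = i \sqrt{13}$ ($b{\left(m,I \right)} = \sqrt{3 - 16} = \sqrt{-13} = i \sqrt{13}$)
$\frac{f{\left(-17 \right)}}{b{\left(-23,-9 \right)}} + \frac{1164}{-1031} = - \frac{17}{i \sqrt{13}} + \frac{1164}{-1031} = - 17 \left(- \frac{i \sqrt{13}}{13}\right) + 1164 \left(- \frac{1}{1031}\right) = \frac{17 i \sqrt{13}}{13} - \frac{1164}{1031} = - \frac{1164}{1031} + \frac{17 i \sqrt{13}}{13}$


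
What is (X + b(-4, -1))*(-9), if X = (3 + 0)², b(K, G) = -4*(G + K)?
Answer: -261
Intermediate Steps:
b(K, G) = -4*G - 4*K
X = 9 (X = 3² = 9)
(X + b(-4, -1))*(-9) = (9 + (-4*(-1) - 4*(-4)))*(-9) = (9 + (4 + 16))*(-9) = (9 + 20)*(-9) = 29*(-9) = -261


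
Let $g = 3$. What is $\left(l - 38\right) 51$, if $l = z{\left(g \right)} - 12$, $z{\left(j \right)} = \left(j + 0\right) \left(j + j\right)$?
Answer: $-1632$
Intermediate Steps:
$z{\left(j \right)} = 2 j^{2}$ ($z{\left(j \right)} = j 2 j = 2 j^{2}$)
$l = 6$ ($l = 2 \cdot 3^{2} - 12 = 2 \cdot 9 - 12 = 18 - 12 = 6$)
$\left(l - 38\right) 51 = \left(6 - 38\right) 51 = \left(-32\right) 51 = -1632$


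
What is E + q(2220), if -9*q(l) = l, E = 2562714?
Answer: 7687402/3 ≈ 2.5625e+6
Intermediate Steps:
q(l) = -l/9
E + q(2220) = 2562714 - 1/9*2220 = 2562714 - 740/3 = 7687402/3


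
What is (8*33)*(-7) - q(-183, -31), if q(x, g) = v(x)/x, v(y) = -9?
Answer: -112731/61 ≈ -1848.0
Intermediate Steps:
q(x, g) = -9/x
(8*33)*(-7) - q(-183, -31) = (8*33)*(-7) - (-9)/(-183) = 264*(-7) - (-9)*(-1)/183 = -1848 - 1*3/61 = -1848 - 3/61 = -112731/61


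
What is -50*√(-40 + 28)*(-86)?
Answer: 8600*I*√3 ≈ 14896.0*I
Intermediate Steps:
-50*√(-40 + 28)*(-86) = -100*I*√3*(-86) = 8600*I*√3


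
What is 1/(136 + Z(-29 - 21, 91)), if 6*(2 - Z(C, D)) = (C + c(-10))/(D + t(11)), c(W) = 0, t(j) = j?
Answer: 306/42253 ≈ 0.0072421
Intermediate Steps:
Z(C, D) = 2 - C/(6*(11 + D)) (Z(C, D) = 2 - (C + 0)/(6*(D + 11)) = 2 - C/(6*(11 + D)))
1/(136 + Z(-29 - 21, 91)) = 1/(136 + (132 - (-29 - 21) + 12*91)/(6*(11 + 91))) = 1/(136 + (⅙)*(132 - 1*(-50) + 1092)/102) = 1/(136 + (⅙)*(1/102)*(132 + 50 + 1092)) = 1/(136 + (⅙)*(1/102)*1274) = 1/(136 + 637/306) = 1/(42253/306) = 306/42253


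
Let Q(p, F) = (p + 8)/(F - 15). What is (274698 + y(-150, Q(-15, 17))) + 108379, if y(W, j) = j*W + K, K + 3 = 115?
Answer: 383714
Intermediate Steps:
K = 112 (K = -3 + 115 = 112)
Q(p, F) = (8 + p)/(-15 + F)
y(W, j) = 112 + W*j (y(W, j) = j*W + 112 = W*j + 112 = 112 + W*j)
(274698 + y(-150, Q(-15, 17))) + 108379 = (274698 + (112 - 150*(8 - 15)/(-15 + 17))) + 108379 = (274698 + (112 - 150*(-7)/2)) + 108379 = (274698 + (112 - 75*(-7))) + 108379 = (274698 + (112 - 150*(-7/2))) + 108379 = (274698 + (112 + 525)) + 108379 = (274698 + 637) + 108379 = 275335 + 108379 = 383714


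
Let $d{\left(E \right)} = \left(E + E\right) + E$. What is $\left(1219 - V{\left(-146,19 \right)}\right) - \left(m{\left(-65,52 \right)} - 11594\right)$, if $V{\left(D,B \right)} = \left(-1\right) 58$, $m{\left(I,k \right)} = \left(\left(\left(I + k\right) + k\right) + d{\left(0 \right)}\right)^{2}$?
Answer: $11350$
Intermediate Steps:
$d{\left(E \right)} = 3 E$ ($d{\left(E \right)} = 2 E + E = 3 E$)
$m{\left(I,k \right)} = \left(I + 2 k\right)^{2}$ ($m{\left(I,k \right)} = \left(\left(\left(I + k\right) + k\right) + 3 \cdot 0\right)^{2} = \left(\left(I + 2 k\right) + 0\right)^{2} = \left(I + 2 k\right)^{2}$)
$V{\left(D,B \right)} = -58$
$\left(1219 - V{\left(-146,19 \right)}\right) - \left(m{\left(-65,52 \right)} - 11594\right) = \left(1219 - -58\right) - \left(\left(-65 + 2 \cdot 52\right)^{2} - 11594\right) = \left(1219 + 58\right) - \left(\left(-65 + 104\right)^{2} - 11594\right) = 1277 - \left(39^{2} - 11594\right) = 1277 - \left(1521 - 11594\right) = 1277 - -10073 = 1277 + 10073 = 11350$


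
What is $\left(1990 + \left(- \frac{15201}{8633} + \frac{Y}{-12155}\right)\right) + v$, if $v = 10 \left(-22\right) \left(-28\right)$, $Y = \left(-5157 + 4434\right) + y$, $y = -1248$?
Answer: $\frac{855045284738}{104934115} \approx 8148.4$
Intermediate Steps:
$Y = -1971$ ($Y = \left(-5157 + 4434\right) - 1248 = -723 - 1248 = -1971$)
$v = 6160$ ($v = \left(-220\right) \left(-28\right) = 6160$)
$\left(1990 + \left(- \frac{15201}{8633} + \frac{Y}{-12155}\right)\right) + v = \left(1990 - \left(- \frac{1971}{12155} + \frac{15201}{8633}\right)\right) + 6160 = \left(1990 - \frac{167752512}{104934115}\right) + 6160 = \frac{208651136338}{104934115} + 6160 = \frac{855045284738}{104934115}$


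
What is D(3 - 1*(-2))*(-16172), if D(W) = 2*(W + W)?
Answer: -323440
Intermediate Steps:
D(W) = 4*W (D(W) = 2*(2*W) = 4*W)
D(3 - 1*(-2))*(-16172) = (4*(3 - 1*(-2)))*(-16172) = (4*(3 + 2))*(-16172) = (4*5)*(-16172) = 20*(-16172) = -323440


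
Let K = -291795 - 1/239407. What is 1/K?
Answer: -239407/69857765566 ≈ -3.4271e-6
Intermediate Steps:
K = -69857765566/239407 (K = -291795 - 1*1/239407 = -291795 - 1/239407 = -69857765566/239407 ≈ -2.9180e+5)
1/K = 1/(-69857765566/239407) = -239407/69857765566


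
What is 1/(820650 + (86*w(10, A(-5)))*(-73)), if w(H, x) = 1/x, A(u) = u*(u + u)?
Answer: 25/20513111 ≈ 1.2187e-6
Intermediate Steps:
A(u) = 2*u² (A(u) = u*(2*u) = 2*u²)
w(H, x) = 1/x
1/(820650 + (86*w(10, A(-5)))*(-73)) = 1/(820650 + (86/((2*(-5)²)))*(-73)) = 1/(820650 + (86/((2*25)))*(-73)) = 1/(820650 + (86/50)*(-73)) = 1/(820650 + (86*(1/50))*(-73)) = 1/(820650 + (43/25)*(-73)) = 1/(820650 - 3139/25) = 1/(20513111/25) = 25/20513111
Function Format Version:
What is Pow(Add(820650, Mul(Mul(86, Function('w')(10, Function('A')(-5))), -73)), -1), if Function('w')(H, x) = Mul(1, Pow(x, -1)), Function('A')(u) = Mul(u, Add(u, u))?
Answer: Rational(25, 20513111) ≈ 1.2187e-6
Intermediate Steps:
Function('A')(u) = Mul(2, Pow(u, 2)) (Function('A')(u) = Mul(u, Mul(2, u)) = Mul(2, Pow(u, 2)))
Function('w')(H, x) = Pow(x, -1)
Pow(Add(820650, Mul(Mul(86, Function('w')(10, Function('A')(-5))), -73)), -1) = Pow(Add(820650, Mul(Mul(86, Pow(Mul(2, Pow(-5, 2)), -1)), -73)), -1) = Pow(Add(820650, Mul(Mul(86, Pow(Mul(2, 25), -1)), -73)), -1) = Pow(Add(820650, Mul(Mul(86, Pow(50, -1)), -73)), -1) = Pow(Add(820650, Mul(Mul(86, Rational(1, 50)), -73)), -1) = Pow(Add(820650, Mul(Rational(43, 25), -73)), -1) = Pow(Add(820650, Rational(-3139, 25)), -1) = Pow(Rational(20513111, 25), -1) = Rational(25, 20513111)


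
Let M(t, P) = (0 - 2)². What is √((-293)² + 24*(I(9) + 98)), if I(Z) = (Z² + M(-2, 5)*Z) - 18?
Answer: √90577 ≈ 300.96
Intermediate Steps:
M(t, P) = 4 (M(t, P) = (-2)² = 4)
I(Z) = -18 + Z² + 4*Z (I(Z) = (Z² + 4*Z) - 18 = -18 + Z² + 4*Z)
√((-293)² + 24*(I(9) + 98)) = √((-293)² + 24*((-18 + 9² + 4*9) + 98)) = √(85849 + 24*((-18 + 81 + 36) + 98)) = √(85849 + 24*(99 + 98)) = √(85849 + 24*197) = √(85849 + 4728) = √90577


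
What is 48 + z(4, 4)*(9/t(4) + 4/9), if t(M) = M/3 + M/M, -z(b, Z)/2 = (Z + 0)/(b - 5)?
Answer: 5192/63 ≈ 82.413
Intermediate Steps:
z(b, Z) = -2*Z/(-5 + b) (z(b, Z) = -2*(Z + 0)/(b - 5) = -2*Z/(-5 + b))
t(M) = 1 + M/3 (t(M) = M*(1/3) + 1 = M/3 + 1 = 1 + M/3)
48 + z(4, 4)*(9/t(4) + 4/9) = 48 + (-2*4/(-5 + 4))*(9/(1 + (1/3)*4) + 4/9) = 48 + (-2*4/(-1))*(9/(1 + 4/3) + 4*(1/9)) = 48 + (-2*4*(-1))*(9/(7/3) + 4/9) = 48 + 8*(9*(3/7) + 4/9) = 48 + 8*(27/7 + 4/9) = 48 + 8*(271/63) = 48 + 2168/63 = 5192/63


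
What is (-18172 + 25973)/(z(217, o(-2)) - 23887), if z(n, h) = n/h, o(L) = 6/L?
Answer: -23403/71878 ≈ -0.32559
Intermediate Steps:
(-18172 + 25973)/(z(217, o(-2)) - 23887) = (-18172 + 25973)/(217/((6/(-2))) - 23887) = 7801/(217/((6*(-1/2))) - 23887) = 7801/(217/(-3) - 23887) = 7801/(217*(-1/3) - 23887) = 7801/(-217/3 - 23887) = 7801/(-71878/3) = 7801*(-3/71878) = -23403/71878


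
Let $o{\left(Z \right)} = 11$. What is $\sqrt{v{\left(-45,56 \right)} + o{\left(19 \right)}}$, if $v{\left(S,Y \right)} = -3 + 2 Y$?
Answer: $2 \sqrt{30} \approx 10.954$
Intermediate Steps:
$\sqrt{v{\left(-45,56 \right)} + o{\left(19 \right)}} = \sqrt{\left(-3 + 2 \cdot 56\right) + 11} = \sqrt{\left(-3 + 112\right) + 11} = \sqrt{109 + 11} = \sqrt{120} = 2 \sqrt{30}$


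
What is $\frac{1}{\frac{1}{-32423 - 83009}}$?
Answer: $-115432$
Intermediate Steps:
$\frac{1}{\frac{1}{-32423 - 83009}} = \frac{1}{\frac{1}{-115432}} = \frac{1}{- \frac{1}{115432}} = -115432$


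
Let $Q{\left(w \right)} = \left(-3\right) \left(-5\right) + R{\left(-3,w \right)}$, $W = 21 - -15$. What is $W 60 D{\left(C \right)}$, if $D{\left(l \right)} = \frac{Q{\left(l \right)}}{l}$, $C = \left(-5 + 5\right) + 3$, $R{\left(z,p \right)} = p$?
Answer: $12960$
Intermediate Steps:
$W = 36$ ($W = 21 + 15 = 36$)
$Q{\left(w \right)} = 15 + w$ ($Q{\left(w \right)} = \left(-3\right) \left(-5\right) + w = 15 + w$)
$C = 3$ ($C = 0 + 3 = 3$)
$D{\left(l \right)} = \frac{15 + l}{l}$
$W 60 D{\left(C \right)} = 36 \cdot 60 \frac{15 + 3}{3} = 2160 \cdot \frac{1}{3} \cdot 18 = 2160 \cdot 6 = 12960$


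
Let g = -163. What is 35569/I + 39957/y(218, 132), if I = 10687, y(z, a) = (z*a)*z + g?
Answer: 223551535304/67039604435 ≈ 3.3346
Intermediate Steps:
y(z, a) = -163 + a*z² (y(z, a) = (z*a)*z - 163 = (a*z)*z - 163 = a*z² - 163 = -163 + a*z²)
35569/I + 39957/y(218, 132) = 35569/10687 + 39957/(-163 + 132*218²) = 35569*(1/10687) + 39957/(-163 + 132*47524) = 35569/10687 + 39957/(-163 + 6273168) = 35569/10687 + 39957/6273005 = 223551535304/67039604435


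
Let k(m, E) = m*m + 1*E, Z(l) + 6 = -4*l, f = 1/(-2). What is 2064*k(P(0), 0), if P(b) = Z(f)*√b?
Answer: 0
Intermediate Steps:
f = -½ ≈ -0.50000
Z(l) = -6 - 4*l
P(b) = -4*√b (P(b) = (-6 - 4*(-½))*√b = (-6 + 2)*√b = -4*√b)
k(m, E) = E + m² (k(m, E) = m² + E = E + m²)
2064*k(P(0), 0) = 2064*(0 + (-4*√0)²) = 2064*(0 + (-4*0)²) = 2064*(0 + 0²) = 2064*(0 + 0) = 2064*0 = 0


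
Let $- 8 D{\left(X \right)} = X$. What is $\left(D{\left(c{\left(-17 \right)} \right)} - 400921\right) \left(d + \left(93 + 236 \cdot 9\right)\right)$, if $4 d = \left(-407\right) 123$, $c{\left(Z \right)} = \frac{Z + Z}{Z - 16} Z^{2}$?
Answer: $\frac{726733565535}{176} \approx 4.1292 \cdot 10^{9}$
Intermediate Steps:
$c{\left(Z \right)} = \frac{2 Z^{3}}{-16 + Z}$ ($c{\left(Z \right)} = \frac{2 Z}{-16 + Z} Z^{2} = \frac{2 Z^{3}}{-16 + Z}$)
$D{\left(X \right)} = - \frac{X}{8}$
$d = - \frac{50061}{4}$ ($d = \frac{\left(-407\right) 123}{4} = \frac{1}{4} \left(-50061\right) = - \frac{50061}{4} \approx -12515.0$)
$\left(D{\left(c{\left(-17 \right)} \right)} - 400921\right) \left(d + \left(93 + 236 \cdot 9\right)\right) = \left(- \frac{2 \left(-17\right)^{3} \frac{1}{-16 - 17}}{8} - 400921\right) \left(- \frac{50061}{4} + \left(93 + 236 \cdot 9\right)\right) = \left(- \frac{2 \left(-4913\right) \frac{1}{-33}}{8} - 400921\right) \left(- \frac{50061}{4} + \left(93 + 2124\right)\right) = \left(- \frac{2 \left(-4913\right) \left(- \frac{1}{33}\right)}{8} - 400921\right) \left(- \frac{50061}{4} + 2217\right) = \left(\left(- \frac{1}{8}\right) \frac{9826}{33} - 400921\right) \left(- \frac{41193}{4}\right) = \left(- \frac{4913}{132} - 400921\right) \left(- \frac{41193}{4}\right) = \left(- \frac{52926485}{132}\right) \left(- \frac{41193}{4}\right) = \frac{726733565535}{176}$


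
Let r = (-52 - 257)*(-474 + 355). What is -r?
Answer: -36771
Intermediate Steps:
r = 36771 (r = -309*(-119) = 36771)
-r = -1*36771 = -36771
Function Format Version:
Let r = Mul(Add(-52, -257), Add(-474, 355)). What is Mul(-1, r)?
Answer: -36771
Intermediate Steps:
r = 36771 (r = Mul(-309, -119) = 36771)
Mul(-1, r) = Mul(-1, 36771) = -36771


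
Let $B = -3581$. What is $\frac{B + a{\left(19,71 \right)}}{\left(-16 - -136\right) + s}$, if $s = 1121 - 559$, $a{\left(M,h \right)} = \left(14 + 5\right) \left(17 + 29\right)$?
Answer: $- \frac{2707}{682} \approx -3.9692$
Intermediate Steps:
$a{\left(M,h \right)} = 874$ ($a{\left(M,h \right)} = 19 \cdot 46 = 874$)
$s = 562$ ($s = 1121 - 559 = 562$)
$\frac{B + a{\left(19,71 \right)}}{\left(-16 - -136\right) + s} = \frac{-3581 + 874}{\left(-16 - -136\right) + 562} = - \frac{2707}{\left(-16 + 136\right) + 562} = - \frac{2707}{120 + 562} = - \frac{2707}{682}$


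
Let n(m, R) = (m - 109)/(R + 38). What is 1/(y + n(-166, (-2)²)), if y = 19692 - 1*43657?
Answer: -42/1006805 ≈ -4.1716e-5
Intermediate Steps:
n(m, R) = (-109 + m)/(38 + R)
y = -23965 (y = 19692 - 43657 = -23965)
1/(y + n(-166, (-2)²)) = 1/(-23965 + (-109 - 166)/(38 + (-2)²)) = 1/(-23965 - 275/(38 + 4)) = 1/(-23965 - 275/42) = 1/(-1006805/42) = -42/1006805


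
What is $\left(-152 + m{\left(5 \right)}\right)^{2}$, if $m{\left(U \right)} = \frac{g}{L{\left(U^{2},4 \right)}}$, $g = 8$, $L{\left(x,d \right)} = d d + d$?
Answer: $\frac{574564}{25} \approx 22983.0$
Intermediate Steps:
$L{\left(x,d \right)} = d + d^{2}$ ($L{\left(x,d \right)} = d^{2} + d = d + d^{2}$)
$m{\left(U \right)} = \frac{2}{5}$ ($m{\left(U \right)} = \frac{8}{4 \left(1 + 4\right)} = \frac{8}{4 \cdot 5} = \frac{8}{20} = 8 \cdot \frac{1}{20} = \frac{2}{5}$)
$\left(-152 + m{\left(5 \right)}\right)^{2} = \left(-152 + \frac{2}{5}\right)^{2} = \left(- \frac{758}{5}\right)^{2} = \frac{574564}{25}$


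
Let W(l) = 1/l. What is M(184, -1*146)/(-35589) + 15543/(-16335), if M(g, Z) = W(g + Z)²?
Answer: -2689437059/2826478380 ≈ -0.95152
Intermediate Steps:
W(l) = 1/l
M(g, Z) = (Z + g)⁻² (M(g, Z) = (1/(g + Z))² = (1/(Z + g))² = (Z + g)⁻²)
M(184, -1*146)/(-35589) + 15543/(-16335) = 1/((-1*146 + 184)²*(-35589)) + 15543/(-16335) = -1/35589/(-146 + 184)² + 15543*(-1/16335) = -1/35589/38² - 157/165 = (1/1444)*(-1/35589) - 157/165 = -1/51390516 - 157/165 = -2689437059/2826478380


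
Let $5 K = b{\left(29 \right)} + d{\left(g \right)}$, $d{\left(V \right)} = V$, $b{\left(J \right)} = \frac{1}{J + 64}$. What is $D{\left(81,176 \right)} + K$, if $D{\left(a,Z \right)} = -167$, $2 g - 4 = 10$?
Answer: $- \frac{77003}{465} \approx -165.6$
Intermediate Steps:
$g = 7$ ($g = 2 + \frac{1}{2} \cdot 10 = 2 + 5 = 7$)
$b{\left(J \right)} = \frac{1}{64 + J}$
$K = \frac{652}{465}$ ($K = \frac{\frac{1}{64 + 29} + 7}{5} = \frac{\frac{1}{93} + 7}{5} = \frac{1}{5} \cdot \frac{652}{93} = \frac{652}{465} \approx 1.4022$)
$D{\left(81,176 \right)} + K = -167 + \frac{652}{465} = - \frac{77003}{465}$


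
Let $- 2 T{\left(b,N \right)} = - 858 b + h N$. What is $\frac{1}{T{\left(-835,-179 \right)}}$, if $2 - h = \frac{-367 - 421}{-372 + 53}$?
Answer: $- \frac{319}{114284010} \approx -2.7913 \cdot 10^{-6}$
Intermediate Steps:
$h = - \frac{150}{319}$ ($h = 2 - \frac{-367 - 421}{-372 + 53} = 2 - - \frac{788}{-319} = 2 - \left(-788\right) \left(- \frac{1}{319}\right) = 2 - \frac{788}{319} = - \frac{150}{319} \approx -0.47022$)
$T{\left(b,N \right)} = 429 b + \frac{75 N}{319}$ ($T{\left(b,N \right)} = - \frac{- 858 b - \frac{150 N}{319}}{2} = 429 b + \frac{75 N}{319}$)
$\frac{1}{T{\left(-835,-179 \right)}} = \frac{1}{429 \left(-835\right) + \frac{75}{319} \left(-179\right)} = \frac{1}{-358215 - \frac{13425}{319}} = \frac{1}{- \frac{114284010}{319}} = - \frac{319}{114284010}$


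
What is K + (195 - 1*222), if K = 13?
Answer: -14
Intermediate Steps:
K + (195 - 1*222) = 13 + (195 - 1*222) = 13 + (195 - 222) = 13 - 27 = -14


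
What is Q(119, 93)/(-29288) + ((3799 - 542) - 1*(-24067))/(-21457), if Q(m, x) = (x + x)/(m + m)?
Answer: -95233567629/74783481304 ≈ -1.2735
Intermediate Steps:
Q(m, x) = x/m (Q(m, x) = (2*x)/((2*m)) = (2*x)*(1/(2*m)) = x/m)
Q(119, 93)/(-29288) + ((3799 - 542) - 1*(-24067))/(-21457) = (93/119)/(-29288) + ((3799 - 542) - 1*(-24067))/(-21457) = (93*(1/119))*(-1/29288) + (3257 + 24067)*(-1/21457) = (93/119)*(-1/29288) + 27324*(-1/21457) = -93/3485272 - 27324/21457 = -95233567629/74783481304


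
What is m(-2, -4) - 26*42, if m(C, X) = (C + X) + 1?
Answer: -1097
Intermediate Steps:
m(C, X) = 1 + C + X
m(-2, -4) - 26*42 = (1 - 2 - 4) - 26*42 = -5 - 1092 = -1097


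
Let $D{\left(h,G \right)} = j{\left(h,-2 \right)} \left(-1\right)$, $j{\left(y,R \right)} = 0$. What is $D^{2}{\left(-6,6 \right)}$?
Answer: $0$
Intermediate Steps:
$D{\left(h,G \right)} = 0$ ($D{\left(h,G \right)} = 0 \left(-1\right) = 0$)
$D^{2}{\left(-6,6 \right)} = 0^{2} = 0$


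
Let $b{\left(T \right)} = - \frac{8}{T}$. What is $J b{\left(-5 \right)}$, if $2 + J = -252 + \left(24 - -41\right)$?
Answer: $- \frac{1512}{5} \approx -302.4$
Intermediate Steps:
$J = -189$ ($J = -2 + \left(-252 + \left(24 - -41\right)\right) = -2 + \left(-252 + \left(24 + 41\right)\right) = -2 + \left(-252 + 65\right) = -2 - 187 = -189$)
$J b{\left(-5 \right)} = - 189 \left(- \frac{8}{-5}\right) = - 189 \left(\left(-8\right) \left(- \frac{1}{5}\right)\right) = \left(-189\right) \frac{8}{5} = - \frac{1512}{5}$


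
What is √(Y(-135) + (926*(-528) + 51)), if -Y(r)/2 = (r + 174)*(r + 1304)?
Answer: 3*I*√64451 ≈ 761.62*I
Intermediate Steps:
Y(r) = -2*(174 + r)*(1304 + r) (Y(r) = -2*(r + 174)*(r + 1304) = -2*(174 + r)*(1304 + r))
√(Y(-135) + (926*(-528) + 51)) = √((-453792 - 2956*(-135) - 2*(-135)²) + (926*(-528) + 51)) = √((-453792 + 399060 - 2*18225) + (-488928 + 51)) = √((-453792 + 399060 - 36450) - 488877) = √(-91182 - 488877) = √(-580059) = 3*I*√64451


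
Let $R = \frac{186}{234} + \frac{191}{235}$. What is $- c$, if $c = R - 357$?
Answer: $\frac{3257171}{9165} \approx 355.39$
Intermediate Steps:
$R = \frac{14734}{9165}$ ($R = 186 \cdot \frac{1}{234} + 191 \cdot \frac{1}{235} = \frac{31}{39} + \frac{191}{235} = \frac{14734}{9165} \approx 1.6076$)
$c = - \frac{3257171}{9165}$ ($c = \frac{14734}{9165} - 357 = - \frac{3257171}{9165} \approx -355.39$)
$- c = \left(-1\right) \left(- \frac{3257171}{9165}\right) = \frac{3257171}{9165}$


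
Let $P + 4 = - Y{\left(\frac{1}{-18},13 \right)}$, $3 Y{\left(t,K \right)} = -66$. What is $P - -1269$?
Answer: $1287$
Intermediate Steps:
$Y{\left(t,K \right)} = -22$ ($Y{\left(t,K \right)} = \frac{1}{3} \left(-66\right) = -22$)
$P = 18$ ($P = -4 - -22 = -4 + 22 = 18$)
$P - -1269 = 18 - -1269 = 18 + 1269 = 1287$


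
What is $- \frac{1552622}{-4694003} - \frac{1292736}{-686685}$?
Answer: $\frac{2378089633426}{1074433816685} \approx 2.2133$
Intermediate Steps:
$- \frac{1552622}{-4694003} - \frac{1292736}{-686685} = \left(-1552622\right) \left(- \frac{1}{4694003}\right) - - \frac{430912}{228895} = \frac{1552622}{4694003} + \frac{430912}{228895} = \frac{2378089633426}{1074433816685}$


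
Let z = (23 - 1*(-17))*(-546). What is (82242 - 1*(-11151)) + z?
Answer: 71553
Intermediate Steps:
z = -21840 (z = (23 + 17)*(-546) = 40*(-546) = -21840)
(82242 - 1*(-11151)) + z = (82242 - 1*(-11151)) - 21840 = (82242 + 11151) - 21840 = 93393 - 21840 = 71553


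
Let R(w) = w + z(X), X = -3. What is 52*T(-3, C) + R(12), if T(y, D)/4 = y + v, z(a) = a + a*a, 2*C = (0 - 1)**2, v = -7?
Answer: -2062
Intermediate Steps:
C = 1/2 (C = (0 - 1)**2/2 = (1/2)*(-1)**2 = (1/2)*1 = 1/2 ≈ 0.50000)
z(a) = a + a**2
T(y, D) = -28 + 4*y (T(y, D) = 4*(y - 7) = 4*(-7 + y) = -28 + 4*y)
R(w) = 6 + w (R(w) = w - 3*(1 - 3) = w - 3*(-2) = w + 6 = 6 + w)
52*T(-3, C) + R(12) = 52*(-28 + 4*(-3)) + (6 + 12) = 52*(-28 - 12) + 18 = 52*(-40) + 18 = -2080 + 18 = -2062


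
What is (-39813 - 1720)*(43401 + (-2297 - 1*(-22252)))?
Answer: -2631364748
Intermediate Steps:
(-39813 - 1720)*(43401 + (-2297 - 1*(-22252))) = -41533*(43401 + (-2297 + 22252)) = -41533*(43401 + 19955) = -41533*63356 = -2631364748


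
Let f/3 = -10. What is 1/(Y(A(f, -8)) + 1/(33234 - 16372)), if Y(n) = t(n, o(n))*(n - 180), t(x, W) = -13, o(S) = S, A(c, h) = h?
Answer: 16862/41210729 ≈ 0.00040917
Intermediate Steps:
f = -30 (f = 3*(-10) = -30)
Y(n) = 2340 - 13*n (Y(n) = -13*(n - 180) = -13*(-180 + n) = 2340 - 13*n)
1/(Y(A(f, -8)) + 1/(33234 - 16372)) = 1/((2340 - 13*(-8)) + 1/(33234 - 16372)) = 1/((2340 + 104) + 1/16862) = 1/(2444 + 1/16862) = 1/(41210729/16862) = 16862/41210729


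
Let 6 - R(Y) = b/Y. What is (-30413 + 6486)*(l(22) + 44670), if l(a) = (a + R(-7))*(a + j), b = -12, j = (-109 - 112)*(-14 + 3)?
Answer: -18281232934/7 ≈ -2.6116e+9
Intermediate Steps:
j = 2431 (j = -221*(-11) = 2431)
R(Y) = 6 + 12/Y (R(Y) = 6 - (-12)/Y = 6 + 12/Y)
l(a) = (2431 + a)*(30/7 + a) (l(a) = (a + (6 + 12/(-7)))*(a + 2431) = (a + (6 + 12*(-⅐)))*(2431 + a) = (a + (6 - 12/7))*(2431 + a) = (a + 30/7)*(2431 + a) = (30/7 + a)*(2431 + a) = (2431 + a)*(30/7 + a))
(-30413 + 6486)*(l(22) + 44670) = (-30413 + 6486)*((72930/7 + 22² + (17047/7)*22) + 44670) = -23927*((72930/7 + 484 + 375034/7) + 44670) = -23927*(451352/7 + 44670) = -23927*764042/7 = -18281232934/7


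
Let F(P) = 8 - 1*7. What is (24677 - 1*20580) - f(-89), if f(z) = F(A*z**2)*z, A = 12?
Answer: 4186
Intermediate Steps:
F(P) = 1 (F(P) = 8 - 7 = 1)
f(z) = z (f(z) = 1*z = z)
(24677 - 1*20580) - f(-89) = (24677 - 1*20580) - 1*(-89) = (24677 - 20580) + 89 = 4097 + 89 = 4186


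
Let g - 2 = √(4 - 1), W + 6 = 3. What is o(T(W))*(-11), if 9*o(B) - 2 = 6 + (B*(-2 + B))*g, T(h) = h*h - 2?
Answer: -286/3 - 385*√3/9 ≈ -169.43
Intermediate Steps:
W = -3 (W = -6 + 3 = -3)
g = 2 + √3 (g = 2 + √(4 - 1) = 2 + √3 ≈ 3.7321)
T(h) = -2 + h² (T(h) = h² - 2 = -2 + h²)
o(B) = 8/9 + B*(-2 + B)*(2 + √3)/9 (o(B) = 2/9 + (6 + (B*(-2 + B))*(2 + √3))/9 = 2/9 + (6 + B*(-2 + B)*(2 + √3))/9 = 2/9 + (⅔ + B*(-2 + B)*(2 + √3)/9) = 8/9 + B*(-2 + B)*(2 + √3)/9)
o(T(W))*(-11) = (8/9 - 2*(-2 + (-3)²)*(2 + √3)/9 + (-2 + (-3)²)²*(2 + √3)/9)*(-11) = (8/9 - 2*(-2 + 9)*(2 + √3)/9 + (-2 + 9)²*(2 + √3)/9)*(-11) = (8/9 - 2/9*7*(2 + √3) + (⅑)*7²*(2 + √3))*(-11) = (8/9 + (-28/9 - 14*√3/9) + (⅑)*49*(2 + √3))*(-11) = (8/9 + (-28/9 - 14*√3/9) + (98/9 + 49*√3/9))*(-11) = (26/3 + 35*√3/9)*(-11) = -286/3 - 385*√3/9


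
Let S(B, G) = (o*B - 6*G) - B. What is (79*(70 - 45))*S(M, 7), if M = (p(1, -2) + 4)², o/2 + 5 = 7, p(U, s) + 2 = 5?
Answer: 207375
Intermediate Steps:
p(U, s) = 3 (p(U, s) = -2 + 5 = 3)
o = 4 (o = -10 + 2*7 = -10 + 14 = 4)
M = 49 (M = (3 + 4)² = 7² = 49)
S(B, G) = -6*G + 3*B (S(B, G) = (4*B - 6*G) - B = (-6*G + 4*B) - B = -6*G + 3*B)
(79*(70 - 45))*S(M, 7) = (79*(70 - 45))*(-6*7 + 3*49) = (79*25)*(-42 + 147) = 1975*105 = 207375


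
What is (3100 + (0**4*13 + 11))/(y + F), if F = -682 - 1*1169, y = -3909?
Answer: -1037/1920 ≈ -0.54010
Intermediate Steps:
F = -1851 (F = -682 - 1169 = -1851)
(3100 + (0**4*13 + 11))/(y + F) = (3100 + (0**4*13 + 11))/(-3909 - 1851) = (3100 + (0*13 + 11))/(-5760) = (3100 + (0 + 11))*(-1/5760) = (3100 + 11)*(-1/5760) = 3111*(-1/5760) = -1037/1920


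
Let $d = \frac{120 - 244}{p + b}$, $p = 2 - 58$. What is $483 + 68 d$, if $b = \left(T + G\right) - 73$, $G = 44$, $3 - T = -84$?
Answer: $-3733$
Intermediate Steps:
$T = 87$ ($T = 3 - -84 = 3 + 84 = 87$)
$p = -56$
$b = 58$ ($b = \left(87 + 44\right) - 73 = 131 - 73 = 58$)
$d = -62$ ($d = \frac{120 - 244}{-56 + 58} = - \frac{124}{2} = \left(-124\right) \frac{1}{2} = -62$)
$483 + 68 d = 483 + 68 \left(-62\right) = 483 - 4216 = -3733$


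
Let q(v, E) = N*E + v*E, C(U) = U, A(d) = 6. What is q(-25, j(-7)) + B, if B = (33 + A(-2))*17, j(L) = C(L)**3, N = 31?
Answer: -1395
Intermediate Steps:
j(L) = L**3
q(v, E) = 31*E + E*v (q(v, E) = 31*E + v*E = 31*E + E*v)
B = 663 (B = (33 + 6)*17 = 39*17 = 663)
q(-25, j(-7)) + B = (-7)**3*(31 - 25) + 663 = -343*6 + 663 = -2058 + 663 = -1395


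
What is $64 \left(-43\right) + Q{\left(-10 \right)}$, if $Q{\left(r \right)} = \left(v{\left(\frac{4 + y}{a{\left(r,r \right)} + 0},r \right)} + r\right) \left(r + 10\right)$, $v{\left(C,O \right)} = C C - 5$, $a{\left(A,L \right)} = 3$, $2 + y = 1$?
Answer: $-2752$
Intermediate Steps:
$y = -1$ ($y = -2 + 1 = -1$)
$v{\left(C,O \right)} = -5 + C^{2}$ ($v{\left(C,O \right)} = C^{2} - 5 = -5 + C^{2}$)
$Q{\left(r \right)} = \left(-4 + r\right) \left(10 + r\right)$ ($Q{\left(r \right)} = \left(\left(-5 + \left(\frac{4 - 1}{3 + 0}\right)^{2}\right) + r\right) \left(r + 10\right) = \left(\left(-5 + \left(\frac{3}{3}\right)^{2}\right) + r\right) \left(10 + r\right) = \left(\left(-5 + \left(3 \cdot \frac{1}{3}\right)^{2}\right) + r\right) \left(10 + r\right) = \left(\left(-5 + 1^{2}\right) + r\right) \left(10 + r\right) = \left(\left(-5 + 1\right) + r\right) \left(10 + r\right) = \left(-4 + r\right) \left(10 + r\right)$)
$64 \left(-43\right) + Q{\left(-10 \right)} = 64 \left(-43\right) + \left(-40 + \left(-10\right)^{2} + 6 \left(-10\right)\right) = -2752 - 0 = -2752 + 0 = -2752$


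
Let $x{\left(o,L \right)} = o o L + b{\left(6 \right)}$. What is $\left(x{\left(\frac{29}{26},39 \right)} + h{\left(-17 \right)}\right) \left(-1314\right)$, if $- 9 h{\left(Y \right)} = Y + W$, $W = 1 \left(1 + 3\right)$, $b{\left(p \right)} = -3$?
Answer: $- \frac{1604467}{26} \approx -61710.0$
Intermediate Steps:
$x{\left(o,L \right)} = -3 + L o^{2}$ ($x{\left(o,L \right)} = o o L - 3 = o^{2} L - 3 = L o^{2} - 3 = -3 + L o^{2}$)
$W = 4$ ($W = 1 \cdot 4 = 4$)
$h{\left(Y \right)} = - \frac{4}{9} - \frac{Y}{9}$ ($h{\left(Y \right)} = - \frac{Y + 4}{9} = - \frac{4 + Y}{9} = - \frac{4}{9} - \frac{Y}{9}$)
$\left(x{\left(\frac{29}{26},39 \right)} + h{\left(-17 \right)}\right) \left(-1314\right) = \left(\left(-3 + 39 \left(\frac{29}{26}\right)^{2}\right) - - \frac{13}{9}\right) \left(-1314\right) = \left(\left(-3 + 39 \left(29 \cdot \frac{1}{26}\right)^{2}\right) + \left(- \frac{4}{9} + \frac{17}{9}\right)\right) \left(-1314\right) = \left(\left(-3 + 39 \left(\frac{29}{26}\right)^{2}\right) + \frac{13}{9}\right) \left(-1314\right) = \left(\left(-3 + 39 \cdot \frac{841}{676}\right) + \frac{13}{9}\right) \left(-1314\right) = \left(\left(-3 + \frac{2523}{52}\right) + \frac{13}{9}\right) \left(-1314\right) = \left(\frac{2367}{52} + \frac{13}{9}\right) \left(-1314\right) = \frac{21979}{468} \left(-1314\right) = - \frac{1604467}{26}$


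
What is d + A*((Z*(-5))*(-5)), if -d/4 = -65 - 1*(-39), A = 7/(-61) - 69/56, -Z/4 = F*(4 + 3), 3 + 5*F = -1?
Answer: -39666/61 ≈ -650.26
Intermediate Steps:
F = -4/5 (F = -3/5 + (1/5)*(-1) = -3/5 - 1/5 = -4/5 ≈ -0.80000)
Z = 112/5 (Z = -(-16)*(4 + 3)/5 = -(-16)*7/5 = -4*(-28/5) = 112/5 ≈ 22.400)
A = -4601/3416 (A = 7*(-1/61) - 69*1/56 = -7/61 - 69/56 = -4601/3416 ≈ -1.3469)
d = 104 (d = -4*(-65 - 1*(-39)) = -4*(-65 + 39) = -4*(-26) = 104)
d + A*((Z*(-5))*(-5)) = 104 - 4601*(112/5)*(-5)*(-5)/3416 = 104 - (-9202)*(-5)/61 = 104 - 4601/3416*560 = 104 - 46010/61 = -39666/61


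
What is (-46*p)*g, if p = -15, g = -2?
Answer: -1380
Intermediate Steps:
(-46*p)*g = -46*(-15)*(-2) = 690*(-2) = -1380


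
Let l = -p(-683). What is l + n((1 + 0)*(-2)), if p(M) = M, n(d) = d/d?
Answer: 684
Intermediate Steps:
n(d) = 1
l = 683 (l = -1*(-683) = 683)
l + n((1 + 0)*(-2)) = 683 + 1 = 684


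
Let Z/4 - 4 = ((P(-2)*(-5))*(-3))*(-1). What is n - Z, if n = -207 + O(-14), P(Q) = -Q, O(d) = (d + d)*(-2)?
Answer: -47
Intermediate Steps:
O(d) = -4*d (O(d) = (2*d)*(-2) = -4*d)
n = -151 (n = -207 - 4*(-14) = -207 + 56 = -151)
Z = -104 (Z = 16 + 4*(((-1*(-2)*(-5))*(-3))*(-1)) = 16 + 4*(((2*(-5))*(-3))*(-1)) = 16 + 4*(-10*(-3)*(-1)) = 16 + 4*(30*(-1)) = 16 + 4*(-30) = 16 - 120 = -104)
n - Z = -151 - 1*(-104) = -151 + 104 = -47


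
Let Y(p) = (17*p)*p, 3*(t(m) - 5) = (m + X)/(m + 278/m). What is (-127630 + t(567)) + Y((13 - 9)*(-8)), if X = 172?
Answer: -35464053768/321767 ≈ -1.1022e+5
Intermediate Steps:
t(m) = 5 + (172 + m)/(3*(m + 278/m)) (t(m) = 5 + ((m + 172)/(m + 278/m))/3 = 5 + ((172 + m)/(m + 278/m))/3 = 5 + (172 + m)/(3*(m + 278/m)))
Y(p) = 17*p²
(-127630 + t(567)) + Y((13 - 9)*(-8)) = (-127630 + 2*(2085 + 8*567² + 86*567)/(3*(278 + 567²))) + 17*((13 - 9)*(-8))² = (-127630 + 2*(2085 + 8*321489 + 48762)/(3*(278 + 321489))) + 17*(4*(-8))² = (-127630 + (⅔)*(2085 + 2571912 + 48762)/321767) + 17*(-32)² = (-127630 + (⅔)*(1/321767)*2622759) + 17*1024 = (-127630 + 1748506/321767) + 17408 = -41065373704/321767 + 17408 = -35464053768/321767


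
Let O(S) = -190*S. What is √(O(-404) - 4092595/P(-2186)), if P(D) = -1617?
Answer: √4231045995/231 ≈ 281.59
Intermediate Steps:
√(O(-404) - 4092595/P(-2186)) = √(-190*(-404) - 4092595/(-1617)) = √(76760 - 4092595*(-1/1617)) = √(76760 + 4092595/1617) = √(128213515/1617) = √4231045995/231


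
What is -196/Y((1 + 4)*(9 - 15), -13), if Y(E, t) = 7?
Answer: -28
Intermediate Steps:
-196/Y((1 + 4)*(9 - 15), -13) = -196/7 = -196*⅐ = -28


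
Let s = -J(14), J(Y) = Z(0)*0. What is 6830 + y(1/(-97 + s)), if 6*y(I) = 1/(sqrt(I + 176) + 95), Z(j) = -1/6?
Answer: 35175356135/5150124 - sqrt(1655887)/5150124 ≈ 6830.0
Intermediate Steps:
Z(j) = -1/6 (Z(j) = -1*1/6 = -1/6)
J(Y) = 0 (J(Y) = -1/6*0 = 0)
s = 0 (s = -1*0 = 0)
y(I) = 1/(6*(95 + sqrt(176 + I))) (y(I) = 1/(6*(sqrt(I + 176) + 95)) = 1/(6*(sqrt(176 + I) + 95)) = 1/(6*(95 + sqrt(176 + I))))
6830 + y(1/(-97 + s)) = 6830 + 1/(6*(95 + sqrt(176 + 1/(-97 + 0)))) = 6830 + 1/(6*(95 + sqrt(176 + 1/(-97)))) = 6830 + 1/(6*(95 + sqrt(176 - 1/97))) = 6830 + 1/(6*(95 + sqrt(17071/97))) = 6830 + 1/(6*(95 + sqrt(1655887)/97))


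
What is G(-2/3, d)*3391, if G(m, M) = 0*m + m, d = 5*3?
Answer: -6782/3 ≈ -2260.7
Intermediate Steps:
d = 15
G(m, M) = m (G(m, M) = 0 + m = m)
G(-2/3, d)*3391 = -2/3*3391 = -6782/3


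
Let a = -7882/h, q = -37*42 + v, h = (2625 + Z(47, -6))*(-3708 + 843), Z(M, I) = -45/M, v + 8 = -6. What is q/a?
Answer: -39574130400/26461 ≈ -1.4956e+6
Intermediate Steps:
v = -14 (v = -8 - 6 = -14)
h = -353340450/47 (h = (2625 - 45/47)*(-3708 + 843) = (2625 - 45*1/47)*(-2865) = (2625 - 45/47)*(-2865) = (123330/47)*(-2865) = -353340450/47 ≈ -7.5179e+6)
q = -1568 (q = -37*42 - 14 = -1554 - 14 = -1568)
a = 185227/176670225 (a = -7882/(-353340450/47) = -7882*(-47/353340450) = 185227/176670225 ≈ 0.0010484)
q/a = -1568/185227/176670225 = -1568*176670225/185227 = -39574130400/26461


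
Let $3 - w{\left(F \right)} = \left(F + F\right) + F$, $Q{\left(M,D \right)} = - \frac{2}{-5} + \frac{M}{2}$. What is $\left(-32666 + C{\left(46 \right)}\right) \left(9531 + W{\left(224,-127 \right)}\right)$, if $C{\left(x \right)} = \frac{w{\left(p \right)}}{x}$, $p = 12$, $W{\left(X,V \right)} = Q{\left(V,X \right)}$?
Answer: $- \frac{142271198251}{460} \approx -3.0929 \cdot 10^{8}$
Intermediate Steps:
$Q{\left(M,D \right)} = \frac{2}{5} + \frac{M}{2}$ ($Q{\left(M,D \right)} = \left(-2\right) \left(- \frac{1}{5}\right) + M \frac{1}{2} = \frac{2}{5} + \frac{M}{2}$)
$W{\left(X,V \right)} = \frac{2}{5} + \frac{V}{2}$
$w{\left(F \right)} = 3 - 3 F$ ($w{\left(F \right)} = 3 - \left(\left(F + F\right) + F\right) = 3 - \left(2 F + F\right) = 3 - 3 F$)
$C{\left(x \right)} = - \frac{33}{x}$ ($C{\left(x \right)} = \frac{3 - 36}{x} = - \frac{33}{x}$)
$\left(-32666 + C{\left(46 \right)}\right) \left(9531 + W{\left(224,-127 \right)}\right) = \left(-32666 - \frac{33}{46}\right) \left(9531 + \left(\frac{2}{5} + \frac{1}{2} \left(-127\right)\right)\right) = \left(-32666 - \frac{33}{46}\right) \left(9531 + \left(\frac{2}{5} - \frac{127}{2}\right)\right) = \left(-32666 - \frac{33}{46}\right) \left(9531 - \frac{631}{10}\right) = \left(- \frac{1502669}{46}\right) \frac{94679}{10} = - \frac{142271198251}{460}$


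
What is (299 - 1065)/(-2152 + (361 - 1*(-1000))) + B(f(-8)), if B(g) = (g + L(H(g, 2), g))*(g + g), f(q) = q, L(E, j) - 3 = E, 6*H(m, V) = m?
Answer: 242762/2373 ≈ 102.30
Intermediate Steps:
H(m, V) = m/6
L(E, j) = 3 + E
B(g) = 2*g*(3 + 7*g/6) (B(g) = (g + (3 + g/6))*(g + g) = (3 + 7*g/6)*(2*g) = 2*g*(3 + 7*g/6))
(299 - 1065)/(-2152 + (361 - 1*(-1000))) + B(f(-8)) = (299 - 1065)/(-2152 + (361 - 1*(-1000))) + (⅓)*(-8)*(18 + 7*(-8)) = -766/(-2152 + (361 + 1000)) + (⅓)*(-8)*(18 - 56) = -766/(-2152 + 1361) + (⅓)*(-8)*(-38) = -766/(-791) + 304/3 = -766*(-1/791) + 304/3 = 766/791 + 304/3 = 242762/2373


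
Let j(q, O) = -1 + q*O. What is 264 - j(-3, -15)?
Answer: 220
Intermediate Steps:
j(q, O) = -1 + O*q
264 - j(-3, -15) = 264 - (-1 - 15*(-3)) = 264 - (-1 + 45) = 264 - 1*44 = 264 - 44 = 220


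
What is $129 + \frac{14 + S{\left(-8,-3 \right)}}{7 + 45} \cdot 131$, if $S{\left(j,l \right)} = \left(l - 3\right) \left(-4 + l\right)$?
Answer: $\frac{3511}{13} \approx 270.08$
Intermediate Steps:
$S{\left(j,l \right)} = \left(-4 + l\right) \left(-3 + l\right)$ ($S{\left(j,l \right)} = \left(-3 + l\right) \left(-4 + l\right) = \left(-4 + l\right) \left(-3 + l\right)$)
$129 + \frac{14 + S{\left(-8,-3 \right)}}{7 + 45} \cdot 131 = 129 + \frac{14 + \left(12 + \left(-3\right)^{2} - -21\right)}{7 + 45} \cdot 131 = 129 + \frac{14 + \left(12 + 9 + 21\right)}{52} \cdot 131 = 129 + \left(14 + 42\right) \frac{1}{52} \cdot 131 = 129 + 56 \cdot \frac{1}{52} \cdot 131 = 129 + \frac{14}{13} \cdot 131 = 129 + \frac{1834}{13} = \frac{3511}{13}$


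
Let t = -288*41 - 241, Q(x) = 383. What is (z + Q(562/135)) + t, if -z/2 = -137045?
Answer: 262424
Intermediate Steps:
t = -12049 (t = -11808 - 241 = -12049)
z = 274090 (z = -2*(-137045) = 274090)
(z + Q(562/135)) + t = (274090 + 383) - 12049 = 274473 - 12049 = 262424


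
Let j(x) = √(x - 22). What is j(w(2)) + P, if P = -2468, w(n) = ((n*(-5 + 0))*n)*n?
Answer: -2468 + I*√62 ≈ -2468.0 + 7.874*I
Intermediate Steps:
w(n) = -5*n³ (w(n) = ((n*(-5))*n)*n = ((-5*n)*n)*n = (-5*n²)*n = -5*n³)
j(x) = √(-22 + x)
j(w(2)) + P = √(-22 - 5*2³) - 2468 = √(-22 - 5*8) - 2468 = √(-22 - 40) - 2468 = √(-62) - 2468 = I*√62 - 2468 = -2468 + I*√62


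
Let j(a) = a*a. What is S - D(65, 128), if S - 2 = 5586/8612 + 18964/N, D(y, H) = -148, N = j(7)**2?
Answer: 1639170877/10338706 ≈ 158.55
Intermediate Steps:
j(a) = a**2
N = 2401 (N = (7**2)**2 = 49**2 = 2401)
S = 109042389/10338706 (S = 2 + (5586/8612 + 18964/2401) = 2 + (5586*(1/8612) + 18964*(1/2401)) = 2 + (2793/4306 + 18964/2401) = 2 + 88364977/10338706 = 109042389/10338706 ≈ 10.547)
S - D(65, 128) = 109042389/10338706 - 1*(-148) = 109042389/10338706 + 148 = 1639170877/10338706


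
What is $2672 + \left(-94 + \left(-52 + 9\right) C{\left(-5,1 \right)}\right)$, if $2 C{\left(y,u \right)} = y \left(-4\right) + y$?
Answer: $\frac{4511}{2} \approx 2255.5$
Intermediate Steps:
$C{\left(y,u \right)} = - \frac{3 y}{2}$ ($C{\left(y,u \right)} = \frac{y \left(-4\right) + y}{2} = \frac{- 4 y + y}{2} = \frac{\left(-3\right) y}{2} = - \frac{3 y}{2}$)
$2672 + \left(-94 + \left(-52 + 9\right) C{\left(-5,1 \right)}\right) = 2672 + \left(-94 + \left(-52 + 9\right) \left(\left(- \frac{3}{2}\right) \left(-5\right)\right)\right) = 2672 - \frac{833}{2} = \frac{4511}{2}$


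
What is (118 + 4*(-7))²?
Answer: 8100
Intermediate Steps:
(118 + 4*(-7))² = (118 - 28)² = 90² = 8100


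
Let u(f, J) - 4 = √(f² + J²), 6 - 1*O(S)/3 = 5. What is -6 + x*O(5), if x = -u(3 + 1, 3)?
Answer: -33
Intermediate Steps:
O(S) = 3 (O(S) = 18 - 3*5 = 18 - 15 = 3)
u(f, J) = 4 + √(J² + f²) (u(f, J) = 4 + √(f² + J²) = 4 + √(J² + f²))
x = -9 (x = -(4 + √(3² + (3 + 1)²)) = -(4 + √(9 + 4²)) = -(4 + √(9 + 16)) = -(4 + √25) = -(4 + 5) = -1*9 = -9)
-6 + x*O(5) = -6 - 9*3 = -6 - 27 = -33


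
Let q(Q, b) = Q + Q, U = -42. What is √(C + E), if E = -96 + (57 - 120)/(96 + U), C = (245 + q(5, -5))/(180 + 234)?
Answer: I*√459678/69 ≈ 9.826*I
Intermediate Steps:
q(Q, b) = 2*Q
C = 85/138 (C = (245 + 2*5)/(180 + 234) = (245 + 10)/414 = 255*(1/414) = 85/138 ≈ 0.61594)
E = -583/6 (E = -96 + (57 - 120)/(96 - 42) = -96 - 63/54 = -96 - 63*1/54 = -96 - 7/6 = -583/6 ≈ -97.167)
√(C + E) = √(85/138 - 583/6) = √(-6662/69) = I*√459678/69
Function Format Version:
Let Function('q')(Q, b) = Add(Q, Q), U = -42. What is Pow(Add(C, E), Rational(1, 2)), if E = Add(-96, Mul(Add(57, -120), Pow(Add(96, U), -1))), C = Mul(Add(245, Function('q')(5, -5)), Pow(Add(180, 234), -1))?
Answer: Mul(Rational(1, 69), I, Pow(459678, Rational(1, 2))) ≈ Mul(9.8260, I)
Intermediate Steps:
Function('q')(Q, b) = Mul(2, Q)
C = Rational(85, 138) (C = Mul(Add(245, Mul(2, 5)), Pow(Add(180, 234), -1)) = Mul(Add(245, 10), Pow(414, -1)) = Mul(255, Rational(1, 414)) = Rational(85, 138) ≈ 0.61594)
E = Rational(-583, 6) (E = Add(-96, Mul(Add(57, -120), Pow(Add(96, -42), -1))) = Add(-96, Mul(-63, Pow(54, -1))) = Add(-96, Mul(-63, Rational(1, 54))) = Add(-96, Rational(-7, 6)) = Rational(-583, 6) ≈ -97.167)
Pow(Add(C, E), Rational(1, 2)) = Pow(Add(Rational(85, 138), Rational(-583, 6)), Rational(1, 2)) = Pow(Rational(-6662, 69), Rational(1, 2)) = Mul(Rational(1, 69), I, Pow(459678, Rational(1, 2)))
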